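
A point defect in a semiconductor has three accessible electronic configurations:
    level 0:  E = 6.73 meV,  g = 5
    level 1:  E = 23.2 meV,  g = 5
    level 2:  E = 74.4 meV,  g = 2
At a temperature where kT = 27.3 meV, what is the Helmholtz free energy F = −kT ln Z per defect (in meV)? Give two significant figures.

-50 meV

Eᵢ/kT = 0.2465, 0.8498, 2.725.
Z = Σ gᵢe^(−Eᵢ/kT) = 5·e^(−0.2465) + 5·e^(−0.8498) + 2·e^(−2.725) = 3.908 + 2.138 + 0.1311 = 6.177.
F = −kT ln Z = −27.3 × ln(6.177) = −27.3 × 1.821 = -50 meV.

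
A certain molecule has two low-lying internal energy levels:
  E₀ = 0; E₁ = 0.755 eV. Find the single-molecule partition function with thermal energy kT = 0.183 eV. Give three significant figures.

Eᵢ/kT = 0, 4.1257.
Z = Σ e^(−Eᵢ/kT) = e^(−0) + e^(−4.1257) = 1.0000 + 0.016152 = 1.0162.

Z = 1.02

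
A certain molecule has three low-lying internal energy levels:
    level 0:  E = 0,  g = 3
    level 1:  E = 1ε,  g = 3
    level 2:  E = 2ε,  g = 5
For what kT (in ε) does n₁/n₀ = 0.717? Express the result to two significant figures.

3.0 ε

n₁/n₀ = (g₁/g₀) exp[−(E₁−E₀)/kT] = 0.717.
⇒ (E₁−E₀)/kT = ln((3/3)/0.717) = ln(1.395) = 0.3329.
kT = 1ε / 0.3329 = 3.0 ε.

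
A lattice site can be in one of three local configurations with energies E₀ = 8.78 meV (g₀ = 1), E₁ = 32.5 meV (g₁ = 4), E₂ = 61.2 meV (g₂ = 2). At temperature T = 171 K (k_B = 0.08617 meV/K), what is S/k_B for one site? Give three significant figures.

1.42

k_BT = 0.08617 × 171 K = 14.735 meV.
Eᵢ/kT = 0.59586, 2.2056, 4.1534.
Z = Σ gᵢe^(−Eᵢ/kT) = 1·e^(−0.59586) + 4·e^(−2.2056) + 2·e^(−4.1534) = 0.55109 + 0.44074 + 0.031422 = 1.0233.
⟨E⟩ = Σ EᵢPᵢ = 20.606 meV.
S/k_B = ln Z + ⟨E⟩/kT = ln(1.0233) + 20.606/14.735 = 0.023033 + 1.3984 = 1.42.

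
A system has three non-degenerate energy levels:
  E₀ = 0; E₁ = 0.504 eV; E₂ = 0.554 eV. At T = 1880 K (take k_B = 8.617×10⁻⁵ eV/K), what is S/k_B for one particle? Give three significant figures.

k_BT = 8.617×10⁻⁵ × 1880 K = 0.16200 eV.
Eᵢ/kT = 0, 3.1111, 3.4198.
Z = Σ e^(−Eᵢ/kT) = e^(−0) + e^(−3.1111) + e^(−3.4198) = 1.0000 + 0.044552 + 0.032719 = 1.0773.
⟨E⟩ = Σ EᵢPᵢ = 0.037669 eV.
S/k_B = ln Z + ⟨E⟩/kT = ln(1.0773) + 0.037669/0.16200 = 0.074458 + 0.23252 = 0.307.

0.307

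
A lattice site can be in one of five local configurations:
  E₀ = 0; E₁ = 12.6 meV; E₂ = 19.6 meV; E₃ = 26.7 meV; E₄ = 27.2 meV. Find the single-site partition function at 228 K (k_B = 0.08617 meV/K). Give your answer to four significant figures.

Z = 2.403

k_BT = 0.08617 × 228 K = 19.6468 meV.
Eᵢ/kT = 0, 0.641326, 0.997618, 1.35900, 1.38445.
Z = Σ e^(−Eᵢ/kT) = e^(−0) + e^(−0.641326) + e^(−0.997618) + e^(−1.35900) + e^(−1.38445) = 1.00000 + 0.526594 + 0.368757 + 0.256918 + 0.250462 = 2.40273.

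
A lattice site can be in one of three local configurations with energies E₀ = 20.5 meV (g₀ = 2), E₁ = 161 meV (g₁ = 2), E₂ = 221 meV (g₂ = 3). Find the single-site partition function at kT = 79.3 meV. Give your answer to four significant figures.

Eᵢ/kT = 0.258512, 2.03026, 2.78689.
Z = Σ gᵢe^(−Eᵢ/kT) = 2·e^(−0.258512) + 2·e^(−2.03026) + 3·e^(−2.78689) = 1.54440 + 0.262603 + 0.184838 = 1.99184.

Z = 1.992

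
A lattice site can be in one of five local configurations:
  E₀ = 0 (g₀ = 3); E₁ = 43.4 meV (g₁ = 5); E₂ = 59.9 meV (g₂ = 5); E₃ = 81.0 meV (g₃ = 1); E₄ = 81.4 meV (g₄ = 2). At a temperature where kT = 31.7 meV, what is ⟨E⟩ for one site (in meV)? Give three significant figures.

22.7 meV

Eᵢ/kT = 0, 1.3691, 1.8896, 2.5552, 2.5678.
Z = Σ gᵢe^(−Eᵢ/kT) = 3·e^(−0) + 5·e^(−1.3691) + 5·e^(−1.8896) + 1·e^(−2.5552) + 2·e^(−2.5678) = 3.0000 + 1.2717 + 0.75566 + 0.077677 + 0.15341 = 5.2584.
⟨E⟩ = Σ Eᵢ gᵢe^(−Eᵢ/kT) / Z = (0·3.0000 + 43.4·1.2717 + 59.9·0.75566 + 81.0·0.077677 + 81.4·0.15341) / 5.2584 = 22.7 meV.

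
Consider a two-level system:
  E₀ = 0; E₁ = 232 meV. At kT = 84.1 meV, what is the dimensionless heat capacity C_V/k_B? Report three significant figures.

Eᵢ/kT = 0, 2.7586.
Z = Σ e^(−Eᵢ/kT) = e^(−0) + e^(−2.7586) = 1.0000 + 0.063380 = 1.0634.
⟨E⟩ = 13.827 meV, ⟨E²⟩ = 3208.0 meV².
C_V/k_B = (⟨E²⟩ − ⟨E⟩²)/(kT)² = (3208.0 − 191.19)/7072.8 = 0.427.

0.427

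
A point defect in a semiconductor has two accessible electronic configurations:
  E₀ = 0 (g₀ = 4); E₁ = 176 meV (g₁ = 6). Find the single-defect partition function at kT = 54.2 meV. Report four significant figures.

Eᵢ/kT = 0, 3.24723.
Z = Σ gᵢe^(−Eᵢ/kT) = 4·e^(−0) + 6·e^(−3.24723) = 4.00000 + 0.233291 = 4.23329.

Z = 4.233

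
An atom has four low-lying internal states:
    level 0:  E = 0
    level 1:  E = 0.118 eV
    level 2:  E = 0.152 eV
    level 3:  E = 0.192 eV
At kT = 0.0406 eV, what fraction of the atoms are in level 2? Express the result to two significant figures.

Eᵢ/kT = 0, 2.906, 3.744, 4.729.
Z = Σ e^(−Eᵢ/kT) = e^(−0) + e^(−2.906) + e^(−3.744) + e^(−4.729) = 1.000 + 0.05469 + 0.02366 + 0.008835 = 1.087.
P₂ = e^(−E₂/kT) / Z = 0.02366/1.087 = 0.022.

0.022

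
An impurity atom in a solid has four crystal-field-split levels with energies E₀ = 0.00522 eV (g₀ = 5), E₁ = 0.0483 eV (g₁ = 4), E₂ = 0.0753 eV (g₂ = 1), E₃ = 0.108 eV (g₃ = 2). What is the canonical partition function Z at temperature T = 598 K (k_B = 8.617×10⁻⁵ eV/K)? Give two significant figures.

Z = 6.6

k_BT = 8.617×10⁻⁵ × 598 K = 0.05153 eV.
Eᵢ/kT = 0.1013, 0.9373, 1.461, 2.096.
Z = Σ gᵢe^(−Eᵢ/kT) = 5·e^(−0.1013) + 4·e^(−0.9373) + 1·e^(−1.461) + 2·e^(−2.096) = 4.518 + 1.567 + 0.2320 + 0.2459 = 6.563.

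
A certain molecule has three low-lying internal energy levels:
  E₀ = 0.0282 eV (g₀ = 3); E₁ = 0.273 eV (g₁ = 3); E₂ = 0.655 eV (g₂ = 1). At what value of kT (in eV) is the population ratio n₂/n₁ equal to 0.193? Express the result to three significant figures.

0.699 eV

n₂/n₁ = (g₂/g₁) exp[−(E₂−E₁)/kT] = 0.193.
⇒ (E₂−E₁)/kT = ln((1/3)/0.193) = ln(1.7271) = 0.54644.
kT = 0.382 eV / 0.54644 = 0.699 eV.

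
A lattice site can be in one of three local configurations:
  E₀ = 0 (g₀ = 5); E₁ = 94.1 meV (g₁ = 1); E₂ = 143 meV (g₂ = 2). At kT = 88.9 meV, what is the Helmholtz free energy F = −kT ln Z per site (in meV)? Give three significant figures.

Eᵢ/kT = 0, 1.0585, 1.6085.
Z = Σ gᵢe^(−Eᵢ/kT) = 5·e^(−0) + 1·e^(−1.0585) + 2·e^(−1.6085) = 5.0000 + 0.34698 + 0.40038 = 5.7474.
F = −kT ln Z = −88.9 × ln(5.7474) = −88.9 × 1.7487 = -155 meV.

-155 meV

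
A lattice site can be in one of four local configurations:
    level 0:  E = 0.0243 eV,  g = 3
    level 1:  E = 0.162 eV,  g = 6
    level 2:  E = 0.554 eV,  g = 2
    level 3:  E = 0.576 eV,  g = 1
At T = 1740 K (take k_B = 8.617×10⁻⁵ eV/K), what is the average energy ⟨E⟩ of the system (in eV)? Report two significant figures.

0.093 eV

k_BT = 8.617×10⁻⁵ × 1740 K = 0.1499 eV.
Eᵢ/kT = 0.1621, 1.081, 3.696, 3.843.
Z = Σ gᵢe^(−Eᵢ/kT) = 3·e^(−0.1621) + 6·e^(−1.081) + 2·e^(−3.696) + 1·e^(−3.843) = 2.551 + 2.036 + 0.04965 + 0.02143 = 4.658.
⟨E⟩ = Σ Eᵢ gᵢe^(−Eᵢ/kT) / Z = (0.0243·2.551 + 0.162·2.036 + 0.554·0.04965 + 0.576·0.02143) / 4.658 = 0.093 eV.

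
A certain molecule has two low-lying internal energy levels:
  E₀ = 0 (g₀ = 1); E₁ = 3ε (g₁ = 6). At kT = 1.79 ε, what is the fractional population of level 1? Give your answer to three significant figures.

0.529

Eᵢ/kT = 0, 1.6760.
Z = Σ gᵢe^(−Eᵢ/kT) = 1·e^(−0) + 6·e^(−1.6760) = 1.0000 + 1.1227 = 2.1227.
P₁ = g₁ e^(−E₁/kT) / Z = 1.1227/2.1227 = 0.529.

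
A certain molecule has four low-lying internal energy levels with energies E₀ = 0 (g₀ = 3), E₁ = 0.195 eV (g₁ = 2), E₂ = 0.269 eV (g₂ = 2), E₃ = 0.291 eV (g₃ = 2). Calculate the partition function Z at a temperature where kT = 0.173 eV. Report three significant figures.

Z = 4.44

Eᵢ/kT = 0, 1.1272, 1.5549, 1.6821.
Z = Σ gᵢe^(−Eᵢ/kT) = 3·e^(−0) + 2·e^(−1.1272) + 2·e^(−1.5549) + 2·e^(−1.6821) = 3.0000 + 0.64788 + 0.42242 + 0.37197 = 4.4423.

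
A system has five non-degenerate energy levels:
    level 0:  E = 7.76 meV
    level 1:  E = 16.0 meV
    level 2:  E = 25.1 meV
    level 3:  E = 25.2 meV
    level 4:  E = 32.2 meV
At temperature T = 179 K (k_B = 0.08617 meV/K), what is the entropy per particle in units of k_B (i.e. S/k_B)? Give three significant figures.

1.45

k_BT = 0.08617 × 179 K = 15.424 meV.
Eᵢ/kT = 0.50311, 1.0373, 1.6273, 1.6338, 2.0877.
Z = Σ e^(−Eᵢ/kT) = e^(−0.50311) + e^(−1.0373) + e^(−1.6273) + e^(−1.6338) + e^(−2.0877) = 0.60465 + 0.35441 + 0.19646 + 0.19519 + 0.12397 = 1.4747.
⟨E⟩ = Σ EᵢPᵢ = 16.413 meV.
S/k_B = ln Z + ⟨E⟩/kT = ln(1.4747) + 16.413/15.424 = 0.38845 + 1.0641 = 1.45.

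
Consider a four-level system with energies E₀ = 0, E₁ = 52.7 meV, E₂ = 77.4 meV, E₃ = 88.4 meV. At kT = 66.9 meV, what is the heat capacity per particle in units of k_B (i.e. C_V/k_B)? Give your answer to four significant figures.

Eᵢ/kT = 0, 0.787743, 1.15695, 1.32138.
Z = Σ e^(−Eᵢ/kT) = e^(−0) + e^(−0.787743) + e^(−1.15695) + e^(−1.32138) = 1.00000 + 0.454870 + 0.314444 + 0.266767 = 2.03608.
⟨E⟩ = 35.3089 meV, ⟨E²⟩ = 2569.51 meV².
C_V/k_B = (⟨E²⟩ − ⟨E⟩²)/(kT)² = (2569.51 − 1246.72)/4475.61 = 0.2956.

0.2956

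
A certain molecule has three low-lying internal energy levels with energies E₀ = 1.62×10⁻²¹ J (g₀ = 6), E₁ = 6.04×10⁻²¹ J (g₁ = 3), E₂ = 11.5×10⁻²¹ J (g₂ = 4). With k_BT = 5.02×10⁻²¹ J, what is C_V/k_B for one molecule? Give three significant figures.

Eᵢ/kT = 0.32271, 1.2032, 2.2908.
Z = Σ gᵢe^(−Eᵢ/kT) = 6·e^(−0.32271) + 3·e^(−1.2032) + 4·e^(−2.2908) = 4.3451 + 0.90070 + 0.40474 = 5.6505.
⟨E⟩ = 3.0323, ⟨E²⟩ = 17.306.
C_V/k_B = (⟨E²⟩ − ⟨E⟩²)/(kT)² = (17.306 − 9.1948)/25.200 = 0.322.

0.322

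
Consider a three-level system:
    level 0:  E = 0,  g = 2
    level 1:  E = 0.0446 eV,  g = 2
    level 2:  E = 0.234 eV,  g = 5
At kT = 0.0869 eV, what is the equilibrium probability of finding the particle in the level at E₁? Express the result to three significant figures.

Eᵢ/kT = 0, 0.51323, 2.6928.
Z = Σ gᵢe^(−Eᵢ/kT) = 2·e^(−0) + 2·e^(−0.51323) + 5·e^(−2.6928) = 2.0000 + 1.1971 + 0.33846 = 3.5356.
P₁ = g₁ e^(−E₁/kT) / Z = 1.1971/3.5356 = 0.339.

0.339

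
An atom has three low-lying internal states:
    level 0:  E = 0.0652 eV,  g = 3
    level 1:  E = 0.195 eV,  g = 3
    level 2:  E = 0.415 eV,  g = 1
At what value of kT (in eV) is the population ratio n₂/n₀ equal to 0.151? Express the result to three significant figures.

0.442 eV

n₂/n₀ = (g₂/g₀) exp[−(E₂−E₀)/kT] = 0.151.
⇒ (E₂−E₀)/kT = ln((1/3)/0.151) = ln(2.2075) = 0.79186.
kT = 0.3498 eV / 0.79186 = 0.442 eV.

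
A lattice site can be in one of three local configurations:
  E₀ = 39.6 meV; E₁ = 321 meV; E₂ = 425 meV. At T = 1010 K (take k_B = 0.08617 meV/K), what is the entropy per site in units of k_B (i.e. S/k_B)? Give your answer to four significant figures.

k_BT = 0.08617 × 1010 K = 87.0317 meV.
Eᵢ/kT = 0.455007, 3.68831, 4.88328.
Z = Σ e^(−Eᵢ/kT) = e^(−0.455007) + e^(−3.68831) + e^(−4.88328) = 0.634444 + 0.0250142 + 0.00757214 = 0.667030.
⟨E⟩ = Σ EᵢPᵢ = 54.5278 meV.
S/k_B = ln Z + ⟨E⟩/kT = ln(0.667030) + 54.5278/87.0317 = -0.404920 + 0.626528 = 0.2216.

0.2216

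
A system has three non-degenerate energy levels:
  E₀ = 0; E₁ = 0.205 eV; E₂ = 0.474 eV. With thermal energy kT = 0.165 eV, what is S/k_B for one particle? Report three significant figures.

0.684

Eᵢ/kT = 0, 1.2424, 2.8727.
Z = Σ e^(−Eᵢ/kT) = e^(−0) + e^(−1.2424) + e^(−2.8727) = 1.0000 + 0.28869 + 0.056546 = 1.3452.
⟨E⟩ = Σ EᵢPᵢ = 0.063919 eV.
S/k_B = ln Z + ⟨E⟩/kT = ln(1.3452) + 0.063919/0.165 = 0.29654 + 0.38739 = 0.684.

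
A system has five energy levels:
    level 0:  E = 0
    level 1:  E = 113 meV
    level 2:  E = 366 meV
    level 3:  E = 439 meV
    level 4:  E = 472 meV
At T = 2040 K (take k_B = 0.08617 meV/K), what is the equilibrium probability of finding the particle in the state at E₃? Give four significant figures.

k_BT = 0.08617 × 2040 K = 175.787 meV.
Eᵢ/kT = 0, 0.642823, 2.08207, 2.49734, 2.68507.
Z = Σ e^(−Eᵢ/kT) = e^(−0) + e^(−0.642823) + e^(−2.08207) + e^(−2.49734) + e^(−2.68507) = 1.00000 + 0.525806 + 0.124672 + 0.0823036 + 0.0682164 = 1.80100.
P₃ = e^(−E₃/kT) / Z = 0.0823036/1.80100 = 0.04570.

0.04570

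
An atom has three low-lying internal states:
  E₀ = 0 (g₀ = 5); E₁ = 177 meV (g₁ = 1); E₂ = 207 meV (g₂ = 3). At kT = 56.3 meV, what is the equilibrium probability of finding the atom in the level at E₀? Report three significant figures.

Eᵢ/kT = 0, 3.1439, 3.6767.
Z = Σ gᵢe^(−Eᵢ/kT) = 5·e^(−0) + 1·e^(−3.1439) + 3·e^(−3.6767) = 5.0000 + 0.043114 + 0.075919 = 5.1190.
P₀ = g₀ e^(−E₀/kT) / Z = 5.0000/5.1190 = 0.977.

0.977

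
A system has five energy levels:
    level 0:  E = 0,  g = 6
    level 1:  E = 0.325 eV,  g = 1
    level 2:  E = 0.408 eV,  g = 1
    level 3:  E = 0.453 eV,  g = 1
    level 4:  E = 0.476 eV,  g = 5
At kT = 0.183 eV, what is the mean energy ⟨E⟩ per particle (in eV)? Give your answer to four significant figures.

Eᵢ/kT = 0, 1.77596, 2.22951, 2.47541, 2.60109.
Z = Σ gᵢe^(−Eᵢ/kT) = 6·e^(−0) + 1·e^(−1.77596) + 1·e^(−2.22951) + 1·e^(−2.47541) + 5·e^(−2.60109) = 6.00000 + 0.169321 + 0.107581 + 0.0841285 + 0.370963 = 6.73199.
⟨E⟩ = Σ Eᵢ gᵢe^(−Eᵢ/kT) / Z = (0·6.00000 + 0.325·0.169321 + 0.408·0.107581 + 0.453·0.0841285 + 0.476·0.370963) / 6.73199 = 0.04659 eV.

0.04659 eV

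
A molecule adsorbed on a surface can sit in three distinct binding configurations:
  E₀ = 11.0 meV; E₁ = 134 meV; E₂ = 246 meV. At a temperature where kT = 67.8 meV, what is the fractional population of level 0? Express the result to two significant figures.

Eᵢ/kT = 0.1622, 1.976, 3.628.
Z = Σ e^(−Eᵢ/kT) = e^(−0.1622) + e^(−1.976) + e^(−3.628) = 0.8503 + 0.1386 + 0.02657 = 1.015.
P₀ = e^(−E₀/kT) / Z = 0.8503/1.015 = 0.84.

0.84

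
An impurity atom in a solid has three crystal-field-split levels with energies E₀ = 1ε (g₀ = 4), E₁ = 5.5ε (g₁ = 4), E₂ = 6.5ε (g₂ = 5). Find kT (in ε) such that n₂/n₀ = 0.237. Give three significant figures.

3.31 ε

n₂/n₀ = (g₂/g₀) exp[−(E₂−E₀)/kT] = 0.237.
⇒ (E₂−E₀)/kT = ln((5/4)/0.237) = ln(5.2743) = 1.6628.
kT = 5.5ε / 1.6628 = 3.31 ε.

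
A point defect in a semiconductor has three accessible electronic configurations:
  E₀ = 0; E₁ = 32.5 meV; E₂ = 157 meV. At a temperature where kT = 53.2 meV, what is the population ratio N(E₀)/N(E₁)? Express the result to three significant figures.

1.84

n₀/n₁ = exp[−(E₀−E₁)/kT] = exp(−(-32.5 meV)/(53.2 meV)) = exp(0.61090) = 1.84.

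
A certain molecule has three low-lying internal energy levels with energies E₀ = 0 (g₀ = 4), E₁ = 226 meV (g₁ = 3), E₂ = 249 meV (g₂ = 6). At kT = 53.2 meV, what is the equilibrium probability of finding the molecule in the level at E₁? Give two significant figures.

0.010

Eᵢ/kT = 0, 4.248, 4.680.
Z = Σ gᵢe^(−Eᵢ/kT) = 4·e^(−0) + 3·e^(−4.248) + 6·e^(−4.680) = 4.000 + 0.04288 + 0.05567 = 4.099.
P₁ = g₁ e^(−E₁/kT) / Z = 0.04288/4.099 = 0.010.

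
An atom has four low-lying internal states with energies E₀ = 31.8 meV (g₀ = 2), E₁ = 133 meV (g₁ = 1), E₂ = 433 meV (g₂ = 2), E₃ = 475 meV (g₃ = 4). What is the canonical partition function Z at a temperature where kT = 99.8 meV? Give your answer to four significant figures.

Z = 1.778

Eᵢ/kT = 0.318637, 1.33267, 4.33868, 4.75952.
Z = Σ gᵢe^(−Eᵢ/kT) = 2·e^(−0.318637) + 1·e^(−1.33267) + 2·e^(−4.33868) + 4·e^(−4.75952) = 1.45428 + 0.263772 + 0.0261075 + 0.0342789 = 1.77844.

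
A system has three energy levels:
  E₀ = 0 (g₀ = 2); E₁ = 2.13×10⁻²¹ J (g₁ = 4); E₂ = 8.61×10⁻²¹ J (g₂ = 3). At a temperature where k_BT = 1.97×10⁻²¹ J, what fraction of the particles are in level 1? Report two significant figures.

Eᵢ/kT = 0, 1.081, 4.371.
Z = Σ gᵢe^(−Eᵢ/kT) = 2·e^(−0) + 4·e^(−1.081) + 3·e^(−4.371) = 2.000 + 1.357 + 0.03792 = 3.395.
P₁ = g₁ e^(−E₁/kT) / Z = 1.357/3.395 = 0.40.

0.40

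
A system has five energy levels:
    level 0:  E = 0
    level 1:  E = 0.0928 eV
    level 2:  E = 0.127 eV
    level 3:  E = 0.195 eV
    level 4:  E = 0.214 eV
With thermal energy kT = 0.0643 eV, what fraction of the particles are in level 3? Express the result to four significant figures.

Eᵢ/kT = 0, 1.44323, 1.97512, 3.03266, 3.32815.
Z = Σ e^(−Eᵢ/kT) = e^(−0) + e^(−1.44323) + e^(−1.97512) + e^(−3.03266) + e^(−3.32815) = 1.00000 + 0.236164 + 0.138745 + 0.0481873 + 0.0358594 = 1.45896.
P₃ = e^(−E₃/kT) / Z = 0.0481873/1.45896 = 0.03303.

0.03303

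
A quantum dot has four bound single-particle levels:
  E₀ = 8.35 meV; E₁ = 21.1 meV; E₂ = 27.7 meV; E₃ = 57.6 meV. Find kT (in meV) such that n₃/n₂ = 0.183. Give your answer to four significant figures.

17.61 meV

n₃/n₂ = exp[−(E₃−E₂)/kT] = 0.183.
⇒ (E₃−E₂)/kT = ln(1/0.183) = ln(5.46448) = 1.69827.
kT = 29.9 meV / 1.69827 = 17.61 meV.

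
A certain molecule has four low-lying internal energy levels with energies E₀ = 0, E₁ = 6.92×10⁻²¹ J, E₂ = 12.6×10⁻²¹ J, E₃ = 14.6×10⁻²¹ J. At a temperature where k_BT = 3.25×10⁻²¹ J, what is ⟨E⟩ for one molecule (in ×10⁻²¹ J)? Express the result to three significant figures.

Eᵢ/kT = 0, 2.1292, 3.8769, 4.4923.
Z = Σ e^(−Eᵢ/kT) = e^(−0) + e^(−2.1292) + e^(−3.8769) + e^(−4.4923) = 1.0000 + 0.11893 + 0.020715 + 0.011195 = 1.1508.
⟨E⟩ = Σ Eᵢ e^(−Eᵢ/kT) / Z = (0·1.0000 + 6.92·0.11893 + 12.6·0.020715 + 14.6·0.011195) / 1.1508 = 1.08 ×10⁻²¹ J.

1.08 ×10⁻²¹ J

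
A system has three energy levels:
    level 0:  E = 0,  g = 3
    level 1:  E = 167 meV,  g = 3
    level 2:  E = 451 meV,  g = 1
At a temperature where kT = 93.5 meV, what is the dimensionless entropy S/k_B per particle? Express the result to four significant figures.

Eᵢ/kT = 0, 1.78610, 4.82353.
Z = Σ gᵢe^(−Eᵢ/kT) = 3·e^(−0) + 3·e^(−1.78610) + 1·e^(−4.82353) = 3.00000 + 0.502838 + 0.00803836 = 3.51088.
⟨E⟩ = Σ EᵢPᵢ = 24.9508 meV.
S/k_B = ln Z + ⟨E⟩/kT = ln(3.51088) + 24.9508/93.5 = 1.25587 + 0.266853 = 1.523.

1.523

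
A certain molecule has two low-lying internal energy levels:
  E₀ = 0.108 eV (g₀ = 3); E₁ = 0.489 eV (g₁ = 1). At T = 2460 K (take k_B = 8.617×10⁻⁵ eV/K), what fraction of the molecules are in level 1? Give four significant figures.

0.05235

k_BT = 8.617×10⁻⁵ × 2460 K = 0.211978 eV.
Eᵢ/kT = 0.509487, 2.30684.
Z = Σ gᵢe^(−Eᵢ/kT) = 3·e^(−0.509487) + 1·e^(−2.30684) = 1.80241 + 0.0995754 = 1.90199.
P₁ = g₁ e^(−E₁/kT) / Z = 0.0995754/1.90199 = 0.05235.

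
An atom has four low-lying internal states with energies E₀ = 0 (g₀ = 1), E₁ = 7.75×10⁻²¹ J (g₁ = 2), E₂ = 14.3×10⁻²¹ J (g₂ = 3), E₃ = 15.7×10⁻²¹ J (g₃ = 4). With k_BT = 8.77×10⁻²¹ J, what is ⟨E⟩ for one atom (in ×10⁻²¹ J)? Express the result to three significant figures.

Eᵢ/kT = 0, 0.88369, 1.6306, 1.7902.
Z = Σ gᵢe^(−Eᵢ/kT) = 1·e^(−0) + 2·e^(−0.88369) + 3·e^(−1.6306) + 4·e^(−1.7902) = 1.0000 + 0.82651 + 0.58744 + 0.66771 = 3.0817.
⟨E⟩ = Σ Eᵢ gᵢe^(−Eᵢ/kT) / Z = (0·1.0000 + 7.75·0.82651 + 14.3·0.58744 + 15.7·0.66771) / 3.0817 = 8.21 ×10⁻²¹ J.

8.21 ×10⁻²¹ J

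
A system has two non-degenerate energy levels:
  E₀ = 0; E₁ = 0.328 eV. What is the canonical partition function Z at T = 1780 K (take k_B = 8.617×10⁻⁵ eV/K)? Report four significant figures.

Z = 1.118

k_BT = 8.617×10⁻⁵ × 1780 K = 0.153383 eV.
Eᵢ/kT = 0, 2.13844.
Z = Σ e^(−Eᵢ/kT) = e^(−0) + e^(−2.13844) = 1.00000 + 0.117839 = 1.11784.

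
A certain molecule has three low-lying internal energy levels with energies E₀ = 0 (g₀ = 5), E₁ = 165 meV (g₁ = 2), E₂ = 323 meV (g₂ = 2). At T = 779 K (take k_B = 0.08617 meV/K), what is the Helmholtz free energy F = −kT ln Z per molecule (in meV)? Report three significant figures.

-111 meV

k_BT = 0.08617 × 779 K = 67.126 meV.
Eᵢ/kT = 0, 2.4581, 4.8118.
Z = Σ gᵢe^(−Eᵢ/kT) = 5·e^(−0) + 2·e^(−2.4581) + 2·e^(−4.8118) = 5.0000 + 0.17119 + 0.016266 = 5.1875.
F = −kT ln Z = −67.126 × ln(5.1875) = −67.126 × 1.6463 = -111 meV.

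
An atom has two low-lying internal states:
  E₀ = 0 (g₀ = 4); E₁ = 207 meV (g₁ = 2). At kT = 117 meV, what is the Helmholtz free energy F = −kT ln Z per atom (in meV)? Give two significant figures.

-170 meV

Eᵢ/kT = 0, 1.769.
Z = Σ gᵢe^(−Eᵢ/kT) = 4·e^(−0) + 2·e^(−1.769) = 4.000 + 0.3410 = 4.341.
F = −kT ln Z = −117 × ln(4.341) = −117 × 1.468 = -170 meV.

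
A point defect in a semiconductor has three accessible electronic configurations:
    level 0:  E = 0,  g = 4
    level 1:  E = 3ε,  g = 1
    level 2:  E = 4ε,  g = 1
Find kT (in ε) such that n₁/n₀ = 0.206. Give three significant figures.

n₁/n₀ = (g₁/g₀) exp[−(E₁−E₀)/kT] = 0.206.
⇒ (E₁−E₀)/kT = ln((1/4)/0.206) = ln(1.2136) = 0.19359.
kT = 3ε / 0.19359 = 15.5 ε.

15.5 ε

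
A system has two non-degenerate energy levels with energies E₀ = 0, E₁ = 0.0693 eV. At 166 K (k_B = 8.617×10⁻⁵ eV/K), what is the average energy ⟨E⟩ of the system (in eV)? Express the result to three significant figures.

0.000541 eV

k_BT = 8.617×10⁻⁵ × 166 K = 0.014304 eV.
Eᵢ/kT = 0, 4.8448.
Z = Σ e^(−Eᵢ/kT) = e^(−0) + e^(−4.8448) = 1.0000 + 0.0078692 = 1.0079.
⟨E⟩ = Σ Eᵢ e^(−Eᵢ/kT) / Z = (0·1.0000 + 0.0693·0.0078692) / 1.0079 = 0.000541 eV.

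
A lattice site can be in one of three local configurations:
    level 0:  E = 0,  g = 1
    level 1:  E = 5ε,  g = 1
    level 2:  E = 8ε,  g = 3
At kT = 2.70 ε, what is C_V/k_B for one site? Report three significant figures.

Eᵢ/kT = 0, 1.8519, 2.9630.
Z = Σ gᵢe^(−Eᵢ/kT) = 1·e^(−0) + 1·e^(−1.8519) + 3·e^(−2.9630) = 1.0000 + 0.15694 + 0.15499 = 1.3119.
⟨E⟩ = 1.5433 ε, ⟨E²⟩ = 10.552 ε².
C_V/k_B = (⟨E²⟩ − ⟨E⟩²)/(kT)² = (10.552 − 2.3818)/7.2900 = 1.12.

1.12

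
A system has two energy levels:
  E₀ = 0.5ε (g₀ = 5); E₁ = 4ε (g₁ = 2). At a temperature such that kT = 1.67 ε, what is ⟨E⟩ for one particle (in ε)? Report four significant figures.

0.6641 ε

Eᵢ/kT = 0.299401, 2.39521.
Z = Σ gᵢe^(−Eᵢ/kT) = 5·e^(−0.299401) + 2·e^(−2.39521) = 3.70631 + 0.182307 = 3.88862.
⟨E⟩ = Σ Eᵢ gᵢe^(−Eᵢ/kT) / Z = (0.5·3.70631 + 4·0.182307) / 3.88862 = 0.6641 ε.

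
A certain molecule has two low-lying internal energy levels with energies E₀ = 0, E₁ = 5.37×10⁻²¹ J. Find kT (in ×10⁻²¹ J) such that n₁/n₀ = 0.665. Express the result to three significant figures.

n₁/n₀ = exp[−(E₁−E₀)/kT] = 0.665.
⇒ (E₁−E₀)/kT = ln(1/0.665) = ln(1.5038) = 0.40800.
kT = 5.37 ×10⁻²¹ J / 0.40800 = 13.2 ×10⁻²¹ J.

13.2 ×10⁻²¹ J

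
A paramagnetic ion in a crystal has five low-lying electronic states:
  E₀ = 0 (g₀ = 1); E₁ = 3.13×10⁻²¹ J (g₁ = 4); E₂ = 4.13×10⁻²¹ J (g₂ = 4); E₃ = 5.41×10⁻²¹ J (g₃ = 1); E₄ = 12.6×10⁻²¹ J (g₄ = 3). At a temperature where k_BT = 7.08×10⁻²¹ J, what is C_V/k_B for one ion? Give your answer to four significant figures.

0.1655

Eᵢ/kT = 0, 0.442090, 0.583333, 0.764124, 1.77966.
Z = Σ gᵢe^(−Eᵢ/kT) = 1·e^(−0) + 4·e^(−0.442090) + 4·e^(−0.583333) + 1·e^(−0.764124) + 3·e^(−1.77966) = 1.00000 + 2.57077 + 2.23214 + 0.465742 + 0.506086 = 6.77474.
⟨E⟩ = 3.86164, ⟨E²⟩ = 23.2092.
C_V/k_B = (⟨E²⟩ − ⟨E⟩²)/(kT)² = (23.2092 − 14.9123)/50.1264 = 0.1655.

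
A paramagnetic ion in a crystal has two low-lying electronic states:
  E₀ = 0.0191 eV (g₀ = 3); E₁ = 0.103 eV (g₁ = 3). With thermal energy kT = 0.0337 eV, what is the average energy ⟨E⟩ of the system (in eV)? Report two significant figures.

Eᵢ/kT = 0.5668, 3.056.
Z = Σ gᵢe^(−Eᵢ/kT) = 3·e^(−0.5668) + 3·e^(−3.056) = 1.702 + 0.1412 = 1.843.
⟨E⟩ = Σ Eᵢ gᵢe^(−Eᵢ/kT) / Z = (0.0191·1.702 + 0.103·0.1412) / 1.843 = 0.026 eV.

0.026 eV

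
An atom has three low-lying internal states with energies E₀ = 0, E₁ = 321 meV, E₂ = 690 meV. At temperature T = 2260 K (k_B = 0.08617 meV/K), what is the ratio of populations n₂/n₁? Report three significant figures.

k_BT = 0.08617 × 2260 K = 194.74 meV.
n₂/n₁ = exp[−(E₂−E₁)/kT] = exp(−(369 meV)/(194.74 meV)) = exp(-1.8948) = 0.150.

0.150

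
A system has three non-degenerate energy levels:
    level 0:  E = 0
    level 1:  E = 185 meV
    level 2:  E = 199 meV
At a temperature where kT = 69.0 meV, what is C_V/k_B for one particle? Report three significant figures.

0.757

Eᵢ/kT = 0, 2.6812, 2.8841.
Z = Σ e^(−Eᵢ/kT) = e^(−0) + e^(−2.6812) + e^(−2.8841) = 1.0000 + 0.068481 + 0.055905 = 1.1244.
⟨E⟩ = 21.162 meV, ⟨E²⟩ = 4053.4 meV².
C_V/k_B = (⟨E²⟩ − ⟨E⟩²)/(kT)² = (4053.4 − 447.83)/4761.0 = 0.757.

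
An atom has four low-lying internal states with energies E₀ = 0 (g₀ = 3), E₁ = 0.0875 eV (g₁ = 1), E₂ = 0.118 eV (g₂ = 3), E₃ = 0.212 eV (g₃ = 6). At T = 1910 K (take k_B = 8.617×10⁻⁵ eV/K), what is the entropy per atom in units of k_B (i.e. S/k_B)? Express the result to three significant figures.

2.42

k_BT = 8.617×10⁻⁵ × 1910 K = 0.16458 eV.
Eᵢ/kT = 0, 0.53166, 0.71698, 1.2881.
Z = Σ gᵢe^(−Eᵢ/kT) = 3·e^(−0) + 1·e^(−0.53166) + 3·e^(−0.71698) + 6·e^(−1.2881) = 3.0000 + 0.58763 + 1.4647 + 1.6548 = 6.7071.
⟨E⟩ = Σ EᵢPᵢ = 0.085740 eV.
S/k_B = ln Z + ⟨E⟩/kT = ln(6.7071) + 0.085740/0.16458 = 1.9032 + 0.52096 = 2.42.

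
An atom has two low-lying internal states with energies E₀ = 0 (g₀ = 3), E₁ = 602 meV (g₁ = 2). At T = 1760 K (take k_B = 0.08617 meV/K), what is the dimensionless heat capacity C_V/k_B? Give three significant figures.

k_BT = 0.08617 × 1760 K = 151.66 meV.
Eᵢ/kT = 0, 3.9694.
Z = Σ gᵢe^(−Eᵢ/kT) = 3·e^(−0) + 2·e^(−3.9694) = 3.0000 + 0.037770 = 3.0378.
⟨E⟩ = 7.4849 meV, ⟨E²⟩ = 4505.9 meV².
C_V/k_B = (⟨E²⟩ − ⟨E⟩²)/(kT)² = (4505.9 − 56.024)/23001 = 0.193.

0.193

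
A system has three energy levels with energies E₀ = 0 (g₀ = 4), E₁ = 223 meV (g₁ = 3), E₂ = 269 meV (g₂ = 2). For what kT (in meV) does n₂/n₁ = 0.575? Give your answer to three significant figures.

n₂/n₁ = (g₂/g₁) exp[−(E₂−E₁)/kT] = 0.575.
⇒ (E₂−E₁)/kT = ln((2/3)/0.575) = ln(1.1594) = 0.14790.
kT = 46 meV / 0.14790 = 311 meV.

311 meV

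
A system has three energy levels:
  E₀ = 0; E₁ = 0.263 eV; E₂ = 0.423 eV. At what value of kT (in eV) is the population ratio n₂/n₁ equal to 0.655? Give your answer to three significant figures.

n₂/n₁ = exp[−(E₂−E₁)/kT] = 0.655.
⇒ (E₂−E₁)/kT = ln(1/0.655) = ln(1.5267) = 0.42311.
kT = 0.160 eV / 0.42311 = 0.378 eV.

0.378 eV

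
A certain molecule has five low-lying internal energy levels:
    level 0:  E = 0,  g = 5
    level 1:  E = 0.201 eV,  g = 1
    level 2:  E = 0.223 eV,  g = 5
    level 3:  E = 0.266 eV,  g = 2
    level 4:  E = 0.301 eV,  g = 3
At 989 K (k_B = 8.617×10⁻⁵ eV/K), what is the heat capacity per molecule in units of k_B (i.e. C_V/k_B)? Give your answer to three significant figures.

k_BT = 8.617×10⁻⁵ × 989 K = 0.085222 eV.
Eᵢ/kT = 0, 2.3585, 2.6167, 3.1213, 3.5320.
Z = Σ gᵢe^(−Eᵢ/kT) = 5·e^(−0) + 1·e^(−2.3585) + 5·e^(−2.6167) + 2·e^(−3.1213) + 3·e^(−3.5320) = 5.0000 + 0.094562 + 0.36522 + 0.088200 + 0.087739 = 5.6357.
⟨E⟩ = 0.026673 eV, ⟨E²⟩ = 0.0064184 eV².
C_V/k_B = (⟨E²⟩ − ⟨E⟩²)/(kT)² = (0.0064184 − 0.00071145)/0.0072628 = 0.786.

0.786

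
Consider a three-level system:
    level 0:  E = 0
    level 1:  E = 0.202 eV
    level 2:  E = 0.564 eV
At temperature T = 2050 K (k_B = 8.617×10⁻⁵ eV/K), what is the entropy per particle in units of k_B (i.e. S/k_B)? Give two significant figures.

0.67

k_BT = 8.617×10⁻⁵ × 2050 K = 0.1766 eV.
Eᵢ/kT = 0, 1.144, 3.194.
Z = Σ e^(−Eᵢ/kT) = e^(−0) + e^(−1.144) + e^(−3.194) = 1.000 + 0.3185 + 0.04101 = 1.360.
⟨E⟩ = Σ EᵢPᵢ = 0.06431 eV.
S/k_B = ln Z + ⟨E⟩/kT = ln(1.360) + 0.06431/0.1766 = 0.3075 + 0.3642 = 0.67.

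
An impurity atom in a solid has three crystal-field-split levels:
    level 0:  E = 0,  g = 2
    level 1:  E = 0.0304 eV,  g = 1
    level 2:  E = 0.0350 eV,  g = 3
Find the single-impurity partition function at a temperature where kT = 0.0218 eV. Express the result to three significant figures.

Eᵢ/kT = 0, 1.3945, 1.6055.
Z = Σ gᵢe^(−Eᵢ/kT) = 2·e^(−0) + 1·e^(−1.3945) + 3·e^(−1.6055) = 2.0000 + 0.24796 + 0.60237 = 2.8503.

Z = 2.85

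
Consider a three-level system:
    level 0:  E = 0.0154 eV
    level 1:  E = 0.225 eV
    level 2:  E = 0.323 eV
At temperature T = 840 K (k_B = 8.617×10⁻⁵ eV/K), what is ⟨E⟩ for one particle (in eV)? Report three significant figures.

0.0303 eV

k_BT = 8.617×10⁻⁵ × 840 K = 0.072383 eV.
Eᵢ/kT = 0.21276, 3.1085, 4.4624.
Z = Σ e^(−Eᵢ/kT) = e^(−0.21276) + e^(−3.1085) + e^(−4.4624) = 0.80835 + 0.044668 + 0.011535 = 0.86455.
⟨E⟩ = Σ Eᵢ e^(−Eᵢ/kT) / Z = (0.0154·0.80835 + 0.225·0.044668 + 0.323·0.011535) / 0.86455 = 0.0303 eV.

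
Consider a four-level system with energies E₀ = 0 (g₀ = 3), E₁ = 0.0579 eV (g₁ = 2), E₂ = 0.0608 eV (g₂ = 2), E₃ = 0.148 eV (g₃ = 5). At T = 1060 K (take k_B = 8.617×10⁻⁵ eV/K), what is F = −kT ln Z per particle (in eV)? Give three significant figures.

-0.165 eV

k_BT = 8.617×10⁻⁵ × 1060 K = 0.091340 eV.
Eᵢ/kT = 0, 0.63390, 0.66564, 1.6203.
Z = Σ gᵢe^(−Eᵢ/kT) = 3·e^(−0) + 2·e^(−0.63390) + 2·e^(−0.66564) + 5·e^(−1.6203) = 3.0000 + 1.0610 + 1.0279 + 0.98920 = 6.0781.
F = −kT ln Z = −0.091340 × ln(6.0781) = −0.091340 × 1.8047 = -0.165 eV.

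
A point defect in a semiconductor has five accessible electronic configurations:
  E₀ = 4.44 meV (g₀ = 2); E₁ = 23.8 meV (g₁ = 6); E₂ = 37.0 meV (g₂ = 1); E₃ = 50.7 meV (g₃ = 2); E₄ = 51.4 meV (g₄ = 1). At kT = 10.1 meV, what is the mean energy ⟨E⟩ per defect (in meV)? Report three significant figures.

11.1 meV

Eᵢ/kT = 0.43960, 2.3564, 3.6634, 5.0198, 5.0891.
Z = Σ gᵢe^(−Eᵢ/kT) = 2·e^(−0.43960) + 6·e^(−2.3564) + 1·e^(−3.6634) + 2·e^(−5.0198) + 1·e^(−5.0891) = 1.2886 + 0.56856 + 0.025645 + 0.013212 + 0.0061636 = 1.9022.
⟨E⟩ = Σ Eᵢ gᵢe^(−Eᵢ/kT) / Z = (4.44·1.2886 + 23.8·0.56856 + 37.0·0.025645 + 50.7·0.013212 + 51.4·0.0061636) / 1.9022 = 11.1 meV.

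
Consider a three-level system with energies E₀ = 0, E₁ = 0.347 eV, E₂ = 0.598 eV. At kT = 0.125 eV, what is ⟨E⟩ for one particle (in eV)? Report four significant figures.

0.02486 eV

Eᵢ/kT = 0, 2.77600, 4.78400.
Z = Σ e^(−Eᵢ/kT) = e^(−0) + e^(−2.77600) + e^(−4.78400) = 1.00000 + 0.0622872 + 0.00836248 = 1.07065.
⟨E⟩ = Σ Eᵢ e^(−Eᵢ/kT) / Z = (0·1.00000 + 0.347·0.0622872 + 0.598·0.00836248) / 1.07065 = 0.02486 eV.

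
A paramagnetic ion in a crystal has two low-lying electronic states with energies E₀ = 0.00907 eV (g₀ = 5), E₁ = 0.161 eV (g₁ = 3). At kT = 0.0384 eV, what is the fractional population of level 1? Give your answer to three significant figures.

Eᵢ/kT = 0.23620, 4.1927.
Z = Σ gᵢe^(−Eᵢ/kT) = 5·e^(−0.23620) + 3·e^(−4.1927) = 3.9481 + 0.045316 = 3.9934.
P₁ = g₁ e^(−E₁/kT) / Z = 0.045316/3.9934 = 0.0113.

0.0113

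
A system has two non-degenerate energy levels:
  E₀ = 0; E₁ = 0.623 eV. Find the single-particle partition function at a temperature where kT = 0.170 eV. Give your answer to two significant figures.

Eᵢ/kT = 0, 3.665.
Z = Σ e^(−Eᵢ/kT) = e^(−0) + e^(−3.665) = 1.000 + 0.02560 = 1.026.

Z = 1.0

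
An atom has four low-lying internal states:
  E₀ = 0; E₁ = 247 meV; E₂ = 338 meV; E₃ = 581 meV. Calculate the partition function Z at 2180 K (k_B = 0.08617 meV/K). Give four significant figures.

k_BT = 0.08617 × 2180 K = 187.851 meV.
Eᵢ/kT = 0, 1.31487, 1.79930, 3.09288.
Z = Σ e^(−Eᵢ/kT) = e^(−0) + e^(−1.31487) + e^(−1.79930) + e^(−3.09288) = 1.00000 + 0.268509 + 0.165415 + 0.0453711 = 1.47930.

Z = 1.479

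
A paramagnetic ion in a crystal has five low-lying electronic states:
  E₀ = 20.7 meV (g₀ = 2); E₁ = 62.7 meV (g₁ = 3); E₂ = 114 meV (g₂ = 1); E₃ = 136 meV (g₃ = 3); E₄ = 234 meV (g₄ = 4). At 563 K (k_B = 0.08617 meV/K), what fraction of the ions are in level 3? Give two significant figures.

0.075

k_BT = 0.08617 × 563 K = 48.51 meV.
Eᵢ/kT = 0.4267, 1.293, 2.350, 2.804, 4.824.
Z = Σ gᵢe^(−Eᵢ/kT) = 2·e^(−0.4267) + 3·e^(−1.293) + 1·e^(−2.350) + 3·e^(−2.804) + 4·e^(−4.824) = 1.305 + 0.8233 + 0.09537 + 0.1817 + 0.03214 = 2.438.
P₃ = g₃ e^(−E₃/kT) / Z = 0.1817/2.438 = 0.075.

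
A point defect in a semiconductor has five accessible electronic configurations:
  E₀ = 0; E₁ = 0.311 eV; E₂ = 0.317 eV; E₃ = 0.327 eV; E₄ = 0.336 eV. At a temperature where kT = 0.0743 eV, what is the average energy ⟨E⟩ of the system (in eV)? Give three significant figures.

0.0160 eV

Eᵢ/kT = 0, 4.1857, 4.2665, 4.4011, 4.5222.
Z = Σ e^(−Eᵢ/kT) = e^(−0) + e^(−4.1857) + e^(−4.2665) + e^(−4.4011) + e^(−4.5222) = 1.0000 + 0.015212 + 0.014031 + 0.012264 + 0.010865 = 1.0524.
⟨E⟩ = Σ Eᵢ e^(−Eᵢ/kT) / Z = (0·1.0000 + 0.311·0.015212 + 0.317·0.014031 + 0.327·0.012264 + 0.336·0.010865) / 1.0524 = 0.0160 eV.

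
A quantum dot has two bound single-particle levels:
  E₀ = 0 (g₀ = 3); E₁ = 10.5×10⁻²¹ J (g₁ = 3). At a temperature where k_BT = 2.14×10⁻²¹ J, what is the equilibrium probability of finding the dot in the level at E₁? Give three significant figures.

Eᵢ/kT = 0, 4.9065.
Z = Σ gᵢe^(−Eᵢ/kT) = 3·e^(−0) + 3·e^(−4.9065) = 3.0000 + 0.022195 = 3.0222.
P₁ = g₁ e^(−E₁/kT) / Z = 0.022195/3.0222 = 0.00734.

0.00734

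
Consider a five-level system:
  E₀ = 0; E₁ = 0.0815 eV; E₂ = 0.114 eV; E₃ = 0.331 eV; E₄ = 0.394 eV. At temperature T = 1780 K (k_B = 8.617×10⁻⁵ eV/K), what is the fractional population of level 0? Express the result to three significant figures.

k_BT = 8.617×10⁻⁵ × 1780 K = 0.15338 eV.
Eᵢ/kT = 0, 0.53136, 0.74325, 2.1580, 2.5688.
Z = Σ e^(−Eᵢ/kT) = e^(−0) + e^(−0.53136) + e^(−0.74325) + e^(−2.1580) + e^(−2.5688) = 1.0000 + 0.58781 + 0.47557 + 0.11556 + 0.076627 = 2.2556.
P₀ = e^(−E₀/kT) / Z = 1.0000/2.2556 = 0.443.

0.443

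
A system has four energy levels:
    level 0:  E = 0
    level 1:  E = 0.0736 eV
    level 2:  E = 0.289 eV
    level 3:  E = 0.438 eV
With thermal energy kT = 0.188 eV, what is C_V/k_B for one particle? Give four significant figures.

Eᵢ/kT = 0, 0.391489, 1.53723, 2.32979.
Z = Σ e^(−Eᵢ/kT) = e^(−0) + e^(−0.391489) + e^(−1.53723) + e^(−2.32979) = 1.00000 + 0.676049 + 0.214976 + 0.0973162 = 1.98834.
⟨E⟩ = 0.0777079 eV, ⟨E²⟩ = 0.0202615 eV².
C_V/k_B = (⟨E²⟩ − ⟨E⟩²)/(kT)² = (0.0202615 − 0.00603852)/0.0353440 = 0.4024.

0.4024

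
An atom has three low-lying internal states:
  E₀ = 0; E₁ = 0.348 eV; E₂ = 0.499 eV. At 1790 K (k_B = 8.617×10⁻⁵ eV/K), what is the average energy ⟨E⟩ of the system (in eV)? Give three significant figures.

k_BT = 8.617×10⁻⁵ × 1790 K = 0.15424 eV.
Eᵢ/kT = 0, 2.2562, 3.2352.
Z = Σ e^(−Eᵢ/kT) = e^(−0) + e^(−2.2562) + e^(−3.2352) = 1.0000 + 0.10475 + 0.039352 = 1.1441.
⟨E⟩ = Σ Eᵢ e^(−Eᵢ/kT) / Z = (0·1.0000 + 0.348·0.10475 + 0.499·0.039352) / 1.1441 = 0.0490 eV.

0.0490 eV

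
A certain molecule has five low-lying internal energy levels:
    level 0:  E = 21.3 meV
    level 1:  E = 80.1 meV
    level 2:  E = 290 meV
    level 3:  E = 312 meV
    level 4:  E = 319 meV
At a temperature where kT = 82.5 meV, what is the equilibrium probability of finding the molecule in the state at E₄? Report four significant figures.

0.01709

Eᵢ/kT = 0.258182, 0.970909, 3.51515, 3.78182, 3.86667.
Z = Σ e^(−Eᵢ/kT) = e^(−0.258182) + e^(−0.970909) + e^(−3.51515) + e^(−3.78182) + e^(−3.86667) = 0.772455 + 0.378739 + 0.0297433 + 0.0227812 + 0.0209279 = 1.22465.
P₄ = e^(−E₄/kT) / Z = 0.0209279/1.22465 = 0.01709.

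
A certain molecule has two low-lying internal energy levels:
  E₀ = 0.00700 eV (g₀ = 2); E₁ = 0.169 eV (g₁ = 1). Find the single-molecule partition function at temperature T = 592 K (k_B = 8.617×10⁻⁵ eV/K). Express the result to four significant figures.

k_BT = 8.617×10⁻⁵ × 592 K = 0.0510126 eV.
Eᵢ/kT = 0.137221, 3.31291.
Z = Σ gᵢe^(−Eᵢ/kT) = 2·e^(−0.137221) + 1·e^(−3.31291) = 1.74356 + 0.0364101 = 1.77997.

Z = 1.780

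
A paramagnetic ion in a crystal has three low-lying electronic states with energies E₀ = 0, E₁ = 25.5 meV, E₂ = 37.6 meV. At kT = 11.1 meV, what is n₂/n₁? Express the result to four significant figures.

0.3362

n₂/n₁ = exp[−(E₂−E₁)/kT] = exp(−(12.1 meV)/(11.1 meV)) = exp(-1.09009) = 0.3362.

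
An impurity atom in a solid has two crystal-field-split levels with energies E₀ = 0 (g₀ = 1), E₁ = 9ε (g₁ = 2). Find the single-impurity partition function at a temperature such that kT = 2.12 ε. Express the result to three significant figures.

Eᵢ/kT = 0, 4.2453.
Z = Σ gᵢe^(−Eᵢ/kT) = 1·e^(−0) + 2·e^(−4.2453) = 1.0000 + 0.028663 = 1.0287.

Z = 1.03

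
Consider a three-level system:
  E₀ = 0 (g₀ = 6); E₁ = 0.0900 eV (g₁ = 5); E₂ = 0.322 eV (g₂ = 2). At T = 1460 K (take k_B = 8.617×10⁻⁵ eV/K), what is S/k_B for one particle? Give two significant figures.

2.4

k_BT = 8.617×10⁻⁵ × 1460 K = 0.1258 eV.
Eᵢ/kT = 0, 0.7154, 2.560.
Z = Σ gᵢe^(−Eᵢ/kT) = 6·e^(−0) + 5·e^(−0.7154) + 2·e^(−2.560) = 6.000 + 2.445 + 0.1546 = 8.600.
⟨E⟩ = Σ EᵢPᵢ = 0.03138 eV.
S/k_B = ln Z + ⟨E⟩/kT = ln(8.600) + 0.03138/0.1258 = 2.152 + 0.2494 = 2.4.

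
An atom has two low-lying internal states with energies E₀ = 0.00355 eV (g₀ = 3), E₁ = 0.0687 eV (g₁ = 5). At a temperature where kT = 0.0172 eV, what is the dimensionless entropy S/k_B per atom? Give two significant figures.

1.3

Eᵢ/kT = 0.2064, 3.994.
Z = Σ gᵢe^(−Eᵢ/kT) = 3·e^(−0.2064) + 5·e^(−3.994) = 2.441 + 0.09213 = 2.533.
⟨E⟩ = Σ EᵢPᵢ = 0.005920 eV.
S/k_B = ln Z + ⟨E⟩/kT = ln(2.533) + 0.005920/0.0172 = 0.9294 + 0.3442 = 1.3.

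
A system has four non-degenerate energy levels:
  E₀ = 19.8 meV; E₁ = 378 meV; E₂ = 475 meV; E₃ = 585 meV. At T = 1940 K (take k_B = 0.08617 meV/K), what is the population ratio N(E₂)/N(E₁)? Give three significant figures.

k_BT = 0.08617 × 1940 K = 167.17 meV.
n₂/n₁ = exp[−(E₂−E₁)/kT] = exp(−(97 meV)/(167.17 meV)) = exp(-0.58025) = 0.560.

0.560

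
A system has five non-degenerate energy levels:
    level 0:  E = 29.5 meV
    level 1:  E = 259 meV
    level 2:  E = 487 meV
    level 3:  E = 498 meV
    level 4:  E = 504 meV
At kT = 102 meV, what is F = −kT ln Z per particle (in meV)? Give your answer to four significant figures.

Eᵢ/kT = 0.289216, 2.53922, 4.77451, 4.88235, 4.94118.
Z = Σ e^(−Eᵢ/kT) = e^(−0.289216) + e^(−2.53922) + e^(−4.77451) + e^(−4.88235) + e^(−4.94118) = 0.748850 + 0.0789279 + 0.00844222 + 0.00757918 + 0.00714616 = 0.850945.
F = −kT ln Z = −102 × ln(0.850945) = −102 × -0.161408 = 16.46 meV.

16.46 meV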